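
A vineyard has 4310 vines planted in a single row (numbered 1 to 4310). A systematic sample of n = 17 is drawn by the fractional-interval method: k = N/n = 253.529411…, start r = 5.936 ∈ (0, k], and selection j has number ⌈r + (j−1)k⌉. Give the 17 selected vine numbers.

6, 260, 513, 767, 1021, 1274, 1528, 1781, 2035, 2288, 2542, 2795, 3049, 3302, 3556, 3809, 4063

j=1: r + 0k = 5.936 → ⌈·⌉ = 6
j=2: r + 1k = 259.465411… → ⌈·⌉ = 260
j=3: r + 2k = 512.994823… → ⌈·⌉ = 513
j=4: r + 3k = 766.524235… → ⌈·⌉ = 767
j=5: r + 4k = 1020.053647… → ⌈·⌉ = 1021
j=6: r + 5k = 1273.583058… → ⌈·⌉ = 1274
j=7: r + 6k = 1527.112470… → ⌈·⌉ = 1528
j=8: r + 7k = 1780.641882… → ⌈·⌉ = 1781
j=9: r + 8k = 2034.171294… → ⌈·⌉ = 2035
j=10: r + 9k = 2287.700705… → ⌈·⌉ = 2288
j=11: r + 10k = 2541.230117… → ⌈·⌉ = 2542
j=12: r + 11k = 2794.759529… → ⌈·⌉ = 2795
j=13: r + 12k = 3048.288941… → ⌈·⌉ = 3049
j=14: r + 13k = 3301.818352… → ⌈·⌉ = 3302
j=15: r + 14k = 3555.347764… → ⌈·⌉ = 3556
j=16: r + 15k = 3808.877176… → ⌈·⌉ = 3809
j=17: r + 16k = 4062.406588… → ⌈·⌉ = 4063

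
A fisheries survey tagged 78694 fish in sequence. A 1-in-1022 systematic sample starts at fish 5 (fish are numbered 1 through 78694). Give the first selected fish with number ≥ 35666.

k = 1022
Steps past start: ⌈(35666 − 5)/1022⌉ = ⌈35661/1022⌉ = 35
Selected fish: 5 + 35×1022 = 35775

35775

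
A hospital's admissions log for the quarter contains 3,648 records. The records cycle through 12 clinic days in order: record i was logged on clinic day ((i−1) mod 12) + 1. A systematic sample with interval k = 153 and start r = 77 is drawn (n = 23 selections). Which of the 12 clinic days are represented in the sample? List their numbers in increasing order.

2, 5, 8, 11

Consecutive selections differ by k = 153, so their clinic day numbers differ by 153 mod 12 = 9.
gcd(153, 12) = 3, so the sample visits 12/3 = 4 distinct residues mod 12.
Start 77 is clinic day 5; the clinic days hit are 2, 5, 8, 11.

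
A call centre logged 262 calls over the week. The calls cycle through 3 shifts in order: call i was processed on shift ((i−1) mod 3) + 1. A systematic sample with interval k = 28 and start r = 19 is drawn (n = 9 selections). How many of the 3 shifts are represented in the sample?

Consecutive selections differ by k = 28, so their shift numbers differ by 28 mod 3 = 1.
gcd(28, 3) = 1, so the sample visits 3/1 = 3 distinct residues mod 3.
Start 19 is shift 1; the shifts hit are 1, 2, 3.

3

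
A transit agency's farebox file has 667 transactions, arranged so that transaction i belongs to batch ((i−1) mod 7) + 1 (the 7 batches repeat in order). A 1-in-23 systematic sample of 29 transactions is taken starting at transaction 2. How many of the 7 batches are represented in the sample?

Consecutive selections differ by k = 23, so their batch numbers differ by 23 mod 7 = 2.
gcd(23, 7) = 1, so the sample visits 7/1 = 7 distinct residues mod 7.
Start 2 is batch 2; the batches hit are 1, 2, 3, 4, 5, 6, 7.

7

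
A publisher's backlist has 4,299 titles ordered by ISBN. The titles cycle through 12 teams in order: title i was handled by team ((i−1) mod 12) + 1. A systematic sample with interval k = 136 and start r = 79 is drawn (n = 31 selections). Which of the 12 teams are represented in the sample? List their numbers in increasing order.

3, 7, 11

Consecutive selections differ by k = 136, so their team numbers differ by 136 mod 12 = 4.
gcd(136, 12) = 4, so the sample visits 12/4 = 3 distinct residues mod 12.
Start 79 is team 7; the teams hit are 3, 7, 11.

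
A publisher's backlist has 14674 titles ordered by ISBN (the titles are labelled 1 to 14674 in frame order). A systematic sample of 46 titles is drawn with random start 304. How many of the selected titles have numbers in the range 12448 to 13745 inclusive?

k = 14674/46 = 319
First selection ≥ 12448: 304 + ⌈(12448−304)/319⌉·319 = 304 + 39×319 = 12745
Last selection ≤ 13745: 304 + ⌊(13745−304)/319⌋·319 = 304 + 42×319 = 13702
Count = 42 − 39 + 1 = 4

4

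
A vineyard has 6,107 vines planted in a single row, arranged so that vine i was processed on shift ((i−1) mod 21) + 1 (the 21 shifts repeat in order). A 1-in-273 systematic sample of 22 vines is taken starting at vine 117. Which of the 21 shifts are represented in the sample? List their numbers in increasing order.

Consecutive selections differ by k = 273, so their shift numbers differ by 273 mod 21 = 0.
gcd(273, 21) = 21, so the sample visits 21/21 = 1 distinct residues mod 21.
Start 117 is shift 12; the shifts hit are 12.

12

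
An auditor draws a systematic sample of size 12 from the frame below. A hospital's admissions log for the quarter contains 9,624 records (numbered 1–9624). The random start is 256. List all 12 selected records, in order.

k = N/n = 9624/12 = 802
record 1: 256
record 2: 256 + 802 = 1058
record 3: 1058 + 802 = 1860
record 4: 1860 + 802 = 2662
record 5: 2662 + 802 = 3464
record 6: 3464 + 802 = 4266
record 7: 4266 + 802 = 5068
record 8: 5068 + 802 = 5870
record 9: 5870 + 802 = 6672
record 10: 6672 + 802 = 7474
record 11: 7474 + 802 = 8276
record 12: 8276 + 802 = 9078

256, 1058, 1860, 2662, 3464, 4266, 5068, 5870, 6672, 7474, 8276, 9078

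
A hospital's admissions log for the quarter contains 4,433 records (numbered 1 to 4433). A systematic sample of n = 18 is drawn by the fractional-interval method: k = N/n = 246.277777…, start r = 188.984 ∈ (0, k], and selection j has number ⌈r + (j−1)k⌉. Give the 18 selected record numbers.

189, 436, 682, 928, 1175, 1421, 1667, 1913, 2160, 2406, 2652, 2899, 3145, 3391, 3637, 3884, 4130, 4376

j=1: r + 0k = 188.984 → ⌈·⌉ = 189
j=2: r + 1k = 435.261777… → ⌈·⌉ = 436
j=3: r + 2k = 681.539555… → ⌈·⌉ = 682
j=4: r + 3k = 927.817333… → ⌈·⌉ = 928
j=5: r + 4k = 1174.095111… → ⌈·⌉ = 1175
j=6: r + 5k = 1420.372888… → ⌈·⌉ = 1421
j=7: r + 6k = 1666.650666… → ⌈·⌉ = 1667
j=8: r + 7k = 1912.928444… → ⌈·⌉ = 1913
j=9: r + 8k = 2159.206222… → ⌈·⌉ = 2160
j=10: r + 9k = 2405.484 → ⌈·⌉ = 2406
j=11: r + 10k = 2651.761777… → ⌈·⌉ = 2652
j=12: r + 11k = 2898.039555… → ⌈·⌉ = 2899
j=13: r + 12k = 3144.317333… → ⌈·⌉ = 3145
j=14: r + 13k = 3390.595111… → ⌈·⌉ = 3391
j=15: r + 14k = 3636.872888… → ⌈·⌉ = 3637
j=16: r + 15k = 3883.150666… → ⌈·⌉ = 3884
j=17: r + 16k = 4129.428444… → ⌈·⌉ = 4130
j=18: r + 17k = 4375.706222… → ⌈·⌉ = 4376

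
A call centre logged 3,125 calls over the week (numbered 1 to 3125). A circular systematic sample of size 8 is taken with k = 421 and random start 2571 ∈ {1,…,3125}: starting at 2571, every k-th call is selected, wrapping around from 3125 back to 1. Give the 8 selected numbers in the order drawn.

Selection 1: 2571
Selection 2: 2571 + 421 = 2992
Selection 3: 2992 + 421 = 3413 → 3413 − 3125 = 288
Selection 4: 288 + 421 = 709
Selection 5: 709 + 421 = 1130
Selection 6: 1130 + 421 = 1551
Selection 7: 1551 + 421 = 1972
Selection 8: 1972 + 421 = 2393

2571, 2992, 288, 709, 1130, 1551, 1972, 2393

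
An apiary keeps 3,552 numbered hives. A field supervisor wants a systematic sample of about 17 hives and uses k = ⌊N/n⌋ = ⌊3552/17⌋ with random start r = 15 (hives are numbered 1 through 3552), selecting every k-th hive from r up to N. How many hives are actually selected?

k = ⌊3552/17⌋ = 208
Achieved size = ⌊(3552 − 15)/208⌋ + 1 = ⌊3537/208⌋ + 1 = 17 + 1 = 18
(last selection: 15 + 17×208 = 3551 ≤ 3552; next would be 3759 > 3552)

18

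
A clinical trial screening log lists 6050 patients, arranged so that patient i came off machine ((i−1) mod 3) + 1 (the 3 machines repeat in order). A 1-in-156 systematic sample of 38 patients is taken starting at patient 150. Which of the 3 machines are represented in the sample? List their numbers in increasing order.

3

Consecutive selections differ by k = 156, so their machine numbers differ by 156 mod 3 = 0.
gcd(156, 3) = 3, so the sample visits 3/3 = 1 distinct residues mod 3.
Start 150 is machine 3; the machines hit are 3.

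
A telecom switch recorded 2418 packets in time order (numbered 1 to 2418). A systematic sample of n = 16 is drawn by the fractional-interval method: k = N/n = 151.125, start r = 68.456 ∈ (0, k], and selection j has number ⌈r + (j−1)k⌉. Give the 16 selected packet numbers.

j=1: r + 0k = 68.456 → ⌈·⌉ = 69
j=2: r + 1k = 219.581 → ⌈·⌉ = 220
j=3: r + 2k = 370.706 → ⌈·⌉ = 371
j=4: r + 3k = 521.831 → ⌈·⌉ = 522
j=5: r + 4k = 672.956 → ⌈·⌉ = 673
j=6: r + 5k = 824.081 → ⌈·⌉ = 825
j=7: r + 6k = 975.206 → ⌈·⌉ = 976
j=8: r + 7k = 1126.331 → ⌈·⌉ = 1127
j=9: r + 8k = 1277.456 → ⌈·⌉ = 1278
j=10: r + 9k = 1428.581 → ⌈·⌉ = 1429
j=11: r + 10k = 1579.706 → ⌈·⌉ = 1580
j=12: r + 11k = 1730.831 → ⌈·⌉ = 1731
j=13: r + 12k = 1881.956 → ⌈·⌉ = 1882
j=14: r + 13k = 2033.081 → ⌈·⌉ = 2034
j=15: r + 14k = 2184.206 → ⌈·⌉ = 2185
j=16: r + 15k = 2335.331 → ⌈·⌉ = 2336

69, 220, 371, 522, 673, 825, 976, 1127, 1278, 1429, 1580, 1731, 1882, 2034, 2185, 2336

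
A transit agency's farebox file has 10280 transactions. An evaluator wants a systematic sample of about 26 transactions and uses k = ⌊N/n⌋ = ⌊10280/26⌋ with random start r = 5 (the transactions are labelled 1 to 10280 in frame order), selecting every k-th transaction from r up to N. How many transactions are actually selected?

27

k = ⌊10280/26⌋ = 395
Achieved size = ⌊(10280 − 5)/395⌋ + 1 = ⌊10275/395⌋ + 1 = 26 + 1 = 27
(last selection: 5 + 26×395 = 10275 ≤ 10280; next would be 10670 > 10280)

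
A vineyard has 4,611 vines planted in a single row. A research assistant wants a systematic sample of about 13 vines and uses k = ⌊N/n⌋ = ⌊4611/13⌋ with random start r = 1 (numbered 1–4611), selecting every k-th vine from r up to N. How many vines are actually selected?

14

k = ⌊4611/13⌋ = 354
Achieved size = ⌊(4611 − 1)/354⌋ + 1 = ⌊4610/354⌋ + 1 = 13 + 1 = 14
(last selection: 1 + 13×354 = 4603 ≤ 4611; next would be 4957 > 4611)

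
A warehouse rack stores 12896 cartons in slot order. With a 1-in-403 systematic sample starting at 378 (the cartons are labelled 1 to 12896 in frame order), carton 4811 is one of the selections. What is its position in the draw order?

k = 403
position = (4811 − 378)/403 + 1 = 4433/403 + 1 = 11 + 1 = 12

12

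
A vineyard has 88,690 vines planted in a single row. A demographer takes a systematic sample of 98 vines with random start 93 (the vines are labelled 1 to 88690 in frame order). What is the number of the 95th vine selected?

k = 88690/98 = 905
95th selection = r + (95−1)·k = 93 + 94×905 = 93 + 85070 = 85163

85163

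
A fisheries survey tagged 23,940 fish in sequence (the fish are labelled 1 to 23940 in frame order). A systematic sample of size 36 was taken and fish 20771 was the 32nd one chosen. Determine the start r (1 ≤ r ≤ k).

k = 23940/36 = 665
r = 20771 − (32−1)×665 = 20771 − 20615 = 156

156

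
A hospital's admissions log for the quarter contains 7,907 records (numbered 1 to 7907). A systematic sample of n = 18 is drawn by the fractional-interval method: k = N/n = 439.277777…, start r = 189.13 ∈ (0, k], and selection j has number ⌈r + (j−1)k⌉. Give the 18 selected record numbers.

190, 629, 1068, 1507, 1947, 2386, 2825, 3265, 3704, 4143, 4582, 5022, 5461, 5900, 6340, 6779, 7218, 7657

j=1: r + 0k = 189.13 → ⌈·⌉ = 190
j=2: r + 1k = 628.407777… → ⌈·⌉ = 629
j=3: r + 2k = 1067.685555… → ⌈·⌉ = 1068
j=4: r + 3k = 1506.963333… → ⌈·⌉ = 1507
j=5: r + 4k = 1946.241111… → ⌈·⌉ = 1947
j=6: r + 5k = 2385.518888… → ⌈·⌉ = 2386
j=7: r + 6k = 2824.796666… → ⌈·⌉ = 2825
j=8: r + 7k = 3264.074444… → ⌈·⌉ = 3265
j=9: r + 8k = 3703.352222… → ⌈·⌉ = 3704
j=10: r + 9k = 4142.63 → ⌈·⌉ = 4143
j=11: r + 10k = 4581.907777… → ⌈·⌉ = 4582
j=12: r + 11k = 5021.185555… → ⌈·⌉ = 5022
j=13: r + 12k = 5460.463333… → ⌈·⌉ = 5461
j=14: r + 13k = 5899.741111… → ⌈·⌉ = 5900
j=15: r + 14k = 6339.018888… → ⌈·⌉ = 6340
j=16: r + 15k = 6778.296666… → ⌈·⌉ = 6779
j=17: r + 16k = 7217.574444… → ⌈·⌉ = 7218
j=18: r + 17k = 7656.852222… → ⌈·⌉ = 7657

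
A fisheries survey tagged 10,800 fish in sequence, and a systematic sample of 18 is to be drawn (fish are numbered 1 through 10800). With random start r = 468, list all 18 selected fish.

k = N/n = 10800/18 = 600
fish 1: 468
fish 2: 468 + 600 = 1068
fish 3: 1068 + 600 = 1668
fish 4: 1668 + 600 = 2268
fish 5: 2268 + 600 = 2868
fish 6: 2868 + 600 = 3468
fish 7: 3468 + 600 = 4068
fish 8: 4068 + 600 = 4668
fish 9: 4668 + 600 = 5268
fish 10: 5268 + 600 = 5868
fish 11: 5868 + 600 = 6468
fish 12: 6468 + 600 = 7068
fish 13: 7068 + 600 = 7668
fish 14: 7668 + 600 = 8268
fish 15: 8268 + 600 = 8868
fish 16: 8868 + 600 = 9468
fish 17: 9468 + 600 = 10068
fish 18: 10068 + 600 = 10668

468, 1068, 1668, 2268, 2868, 3468, 4068, 4668, 5268, 5868, 6468, 7068, 7668, 8268, 8868, 9468, 10068, 10668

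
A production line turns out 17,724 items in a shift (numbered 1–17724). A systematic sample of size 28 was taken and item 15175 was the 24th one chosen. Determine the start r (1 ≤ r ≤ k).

616

k = 17724/28 = 633
r = 15175 − (24−1)×633 = 15175 − 14559 = 616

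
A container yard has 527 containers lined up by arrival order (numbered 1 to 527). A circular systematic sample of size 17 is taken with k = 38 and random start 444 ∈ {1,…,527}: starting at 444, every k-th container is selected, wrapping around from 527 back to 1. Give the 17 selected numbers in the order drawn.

444, 482, 520, 31, 69, 107, 145, 183, 221, 259, 297, 335, 373, 411, 449, 487, 525

Selection 1: 444
Selection 2: 444 + 38 = 482
Selection 3: 482 + 38 = 520
Selection 4: 520 + 38 = 558 → 558 − 527 = 31
Selection 5: 31 + 38 = 69
Selection 6: 69 + 38 = 107
Selection 7: 107 + 38 = 145
Selection 8: 145 + 38 = 183
Selection 9: 183 + 38 = 221
Selection 10: 221 + 38 = 259
Selection 11: 259 + 38 = 297
Selection 12: 297 + 38 = 335
Selection 13: 335 + 38 = 373
Selection 14: 373 + 38 = 411
Selection 15: 411 + 38 = 449
Selection 16: 449 + 38 = 487
Selection 17: 487 + 38 = 525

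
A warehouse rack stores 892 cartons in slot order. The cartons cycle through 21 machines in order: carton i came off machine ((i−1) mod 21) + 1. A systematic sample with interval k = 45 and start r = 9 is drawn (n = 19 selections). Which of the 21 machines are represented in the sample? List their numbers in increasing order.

3, 6, 9, 12, 15, 18, 21

Consecutive selections differ by k = 45, so their machine numbers differ by 45 mod 21 = 3.
gcd(45, 21) = 3, so the sample visits 21/3 = 7 distinct residues mod 21.
Start 9 is machine 9; the machines hit are 3, 6, 9, 12, 15, 18, 21.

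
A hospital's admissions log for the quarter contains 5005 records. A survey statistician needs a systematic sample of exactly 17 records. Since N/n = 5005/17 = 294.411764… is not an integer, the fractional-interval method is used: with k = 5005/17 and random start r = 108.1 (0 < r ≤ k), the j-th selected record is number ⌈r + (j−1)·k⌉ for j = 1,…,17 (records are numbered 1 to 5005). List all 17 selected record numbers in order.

109, 403, 697, 992, 1286, 1581, 1875, 2169, 2464, 2758, 3053, 3347, 3642, 3936, 4230, 4525, 4819

j=1: r + 0k = 108.1 → ⌈·⌉ = 109
j=2: r + 1k = 402.511764… → ⌈·⌉ = 403
j=3: r + 2k = 696.923529… → ⌈·⌉ = 697
j=4: r + 3k = 991.335294… → ⌈·⌉ = 992
j=5: r + 4k = 1285.747058… → ⌈·⌉ = 1286
j=6: r + 5k = 1580.158823… → ⌈·⌉ = 1581
j=7: r + 6k = 1874.570588… → ⌈·⌉ = 1875
j=8: r + 7k = 2168.982352… → ⌈·⌉ = 2169
j=9: r + 8k = 2463.394117… → ⌈·⌉ = 2464
j=10: r + 9k = 2757.805882… → ⌈·⌉ = 2758
j=11: r + 10k = 3052.217647… → ⌈·⌉ = 3053
j=12: r + 11k = 3346.629411… → ⌈·⌉ = 3347
j=13: r + 12k = 3641.041176… → ⌈·⌉ = 3642
j=14: r + 13k = 3935.452941… → ⌈·⌉ = 3936
j=15: r + 14k = 4229.864705… → ⌈·⌉ = 4230
j=16: r + 15k = 4524.276470… → ⌈·⌉ = 4525
j=17: r + 16k = 4818.688235… → ⌈·⌉ = 4819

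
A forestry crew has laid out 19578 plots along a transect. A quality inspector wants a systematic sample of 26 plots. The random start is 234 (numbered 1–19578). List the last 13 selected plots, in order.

10023, 10776, 11529, 12282, 13035, 13788, 14541, 15294, 16047, 16800, 17553, 18306, 19059

k = N/n = 19578/26 = 753
14th selection = 234 + 13×753 = 10023
15th: 10023 + 753 = 10776
16th: 10776 + 753 = 11529
17th: 11529 + 753 = 12282
18th: 12282 + 753 = 13035
19th: 13035 + 753 = 13788
20th: 13788 + 753 = 14541
21st: 14541 + 753 = 15294
22nd: 15294 + 753 = 16047
23rd: 16047 + 753 = 16800
24th: 16800 + 753 = 17553
25th: 17553 + 753 = 18306
26th: 18306 + 753 = 19059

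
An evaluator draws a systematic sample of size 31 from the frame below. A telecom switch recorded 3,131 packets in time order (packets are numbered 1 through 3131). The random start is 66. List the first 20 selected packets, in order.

66, 167, 268, 369, 470, 571, 672, 773, 874, 975, 1076, 1177, 1278, 1379, 1480, 1581, 1682, 1783, 1884, 1985

k = N/n = 3131/31 = 101
packet 1: 66
packet 2: 66 + 101 = 167
packet 3: 167 + 101 = 268
packet 4: 268 + 101 = 369
packet 5: 369 + 101 = 470
packet 6: 470 + 101 = 571
packet 7: 571 + 101 = 672
packet 8: 672 + 101 = 773
packet 9: 773 + 101 = 874
packet 10: 874 + 101 = 975
packet 11: 975 + 101 = 1076
packet 12: 1076 + 101 = 1177
packet 13: 1177 + 101 = 1278
packet 14: 1278 + 101 = 1379
packet 15: 1379 + 101 = 1480
packet 16: 1480 + 101 = 1581
packet 17: 1581 + 101 = 1682
packet 18: 1682 + 101 = 1783
packet 19: 1783 + 101 = 1884
packet 20: 1884 + 101 = 1985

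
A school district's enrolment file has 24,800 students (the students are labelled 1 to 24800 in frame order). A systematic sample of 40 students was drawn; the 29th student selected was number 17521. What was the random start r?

161

k = 24800/40 = 620
r = 17521 − (29−1)×620 = 17521 − 17360 = 161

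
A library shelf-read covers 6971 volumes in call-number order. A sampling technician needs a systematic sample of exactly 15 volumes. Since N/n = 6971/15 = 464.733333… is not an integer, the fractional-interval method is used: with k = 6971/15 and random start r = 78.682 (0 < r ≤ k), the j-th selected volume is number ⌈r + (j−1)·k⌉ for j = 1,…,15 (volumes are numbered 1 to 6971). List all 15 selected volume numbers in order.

79, 544, 1009, 1473, 1938, 2403, 2868, 3332, 3797, 4262, 4727, 5191, 5656, 6121, 6585

j=1: r + 0k = 78.682 → ⌈·⌉ = 79
j=2: r + 1k = 543.415333… → ⌈·⌉ = 544
j=3: r + 2k = 1008.148666… → ⌈·⌉ = 1009
j=4: r + 3k = 1472.882 → ⌈·⌉ = 1473
j=5: r + 4k = 1937.615333… → ⌈·⌉ = 1938
j=6: r + 5k = 2402.348666… → ⌈·⌉ = 2403
j=7: r + 6k = 2867.082 → ⌈·⌉ = 2868
j=8: r + 7k = 3331.815333… → ⌈·⌉ = 3332
j=9: r + 8k = 3796.548666… → ⌈·⌉ = 3797
j=10: r + 9k = 4261.282 → ⌈·⌉ = 4262
j=11: r + 10k = 4726.015333… → ⌈·⌉ = 4727
j=12: r + 11k = 5190.748666… → ⌈·⌉ = 5191
j=13: r + 12k = 5655.482 → ⌈·⌉ = 5656
j=14: r + 13k = 6120.215333… → ⌈·⌉ = 6121
j=15: r + 14k = 6584.948666… → ⌈·⌉ = 6585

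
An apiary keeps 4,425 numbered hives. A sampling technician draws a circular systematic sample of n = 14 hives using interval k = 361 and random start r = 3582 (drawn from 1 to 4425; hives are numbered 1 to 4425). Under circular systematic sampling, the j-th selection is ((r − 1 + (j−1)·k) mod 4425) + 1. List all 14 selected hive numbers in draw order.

3582, 3943, 4304, 240, 601, 962, 1323, 1684, 2045, 2406, 2767, 3128, 3489, 3850

Selection 1: 3582
Selection 2: 3582 + 361 = 3943
Selection 3: 3943 + 361 = 4304
Selection 4: 4304 + 361 = 4665 → 4665 − 4425 = 240
Selection 5: 240 + 361 = 601
Selection 6: 601 + 361 = 962
Selection 7: 962 + 361 = 1323
Selection 8: 1323 + 361 = 1684
Selection 9: 1684 + 361 = 2045
Selection 10: 2045 + 361 = 2406
Selection 11: 2406 + 361 = 2767
Selection 12: 2767 + 361 = 3128
Selection 13: 3128 + 361 = 3489
Selection 14: 3489 + 361 = 3850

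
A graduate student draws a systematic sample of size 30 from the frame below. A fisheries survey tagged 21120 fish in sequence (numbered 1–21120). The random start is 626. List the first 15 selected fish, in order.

626, 1330, 2034, 2738, 3442, 4146, 4850, 5554, 6258, 6962, 7666, 8370, 9074, 9778, 10482

k = N/n = 21120/30 = 704
fish 1: 626
fish 2: 626 + 704 = 1330
fish 3: 1330 + 704 = 2034
fish 4: 2034 + 704 = 2738
fish 5: 2738 + 704 = 3442
fish 6: 3442 + 704 = 4146
fish 7: 4146 + 704 = 4850
fish 8: 4850 + 704 = 5554
fish 9: 5554 + 704 = 6258
fish 10: 6258 + 704 = 6962
fish 11: 6962 + 704 = 7666
fish 12: 7666 + 704 = 8370
fish 13: 8370 + 704 = 9074
fish 14: 9074 + 704 = 9778
fish 15: 9778 + 704 = 10482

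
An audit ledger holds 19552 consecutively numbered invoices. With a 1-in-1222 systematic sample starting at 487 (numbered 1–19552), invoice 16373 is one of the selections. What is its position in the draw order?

k = 1222
position = (16373 − 487)/1222 + 1 = 15886/1222 + 1 = 13 + 1 = 14

14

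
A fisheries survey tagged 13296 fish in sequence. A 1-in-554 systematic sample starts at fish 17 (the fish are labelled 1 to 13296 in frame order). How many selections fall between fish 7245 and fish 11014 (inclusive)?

6

k = 554
First selection ≥ 7245: 17 + ⌈(7245−17)/554⌉·554 = 17 + 14×554 = 7773
Last selection ≤ 11014: 17 + ⌊(11014−17)/554⌋·554 = 17 + 19×554 = 10543
Count = 19 − 14 + 1 = 6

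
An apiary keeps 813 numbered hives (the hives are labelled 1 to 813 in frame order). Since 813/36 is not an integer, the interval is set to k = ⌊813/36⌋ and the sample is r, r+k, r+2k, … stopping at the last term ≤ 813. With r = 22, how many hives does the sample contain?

k = ⌊813/36⌋ = 22
Achieved size = ⌊(813 − 22)/22⌋ + 1 = ⌊791/22⌋ + 1 = 35 + 1 = 36
(last selection: 22 + 35×22 = 792 ≤ 813; next would be 814 > 813)

36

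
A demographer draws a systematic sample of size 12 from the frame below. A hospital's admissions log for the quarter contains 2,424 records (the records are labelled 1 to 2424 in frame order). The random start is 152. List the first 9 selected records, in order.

k = N/n = 2424/12 = 202
record 1: 152
record 2: 152 + 202 = 354
record 3: 354 + 202 = 556
record 4: 556 + 202 = 758
record 5: 758 + 202 = 960
record 6: 960 + 202 = 1162
record 7: 1162 + 202 = 1364
record 8: 1364 + 202 = 1566
record 9: 1566 + 202 = 1768

152, 354, 556, 758, 960, 1162, 1364, 1566, 1768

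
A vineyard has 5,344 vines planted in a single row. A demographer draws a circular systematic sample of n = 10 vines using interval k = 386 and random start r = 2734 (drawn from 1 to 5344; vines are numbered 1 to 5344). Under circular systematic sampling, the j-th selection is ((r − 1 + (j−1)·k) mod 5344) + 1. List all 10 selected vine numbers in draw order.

2734, 3120, 3506, 3892, 4278, 4664, 5050, 92, 478, 864

Selection 1: 2734
Selection 2: 2734 + 386 = 3120
Selection 3: 3120 + 386 = 3506
Selection 4: 3506 + 386 = 3892
Selection 5: 3892 + 386 = 4278
Selection 6: 4278 + 386 = 4664
Selection 7: 4664 + 386 = 5050
Selection 8: 5050 + 386 = 5436 → 5436 − 5344 = 92
Selection 9: 92 + 386 = 478
Selection 10: 478 + 386 = 864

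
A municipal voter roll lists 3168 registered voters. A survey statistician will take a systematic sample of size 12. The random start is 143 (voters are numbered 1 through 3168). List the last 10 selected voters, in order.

671, 935, 1199, 1463, 1727, 1991, 2255, 2519, 2783, 3047

k = N/n = 3168/12 = 264
3rd selection = 143 + 2×264 = 671
4th: 671 + 264 = 935
5th: 935 + 264 = 1199
6th: 1199 + 264 = 1463
7th: 1463 + 264 = 1727
8th: 1727 + 264 = 1991
9th: 1991 + 264 = 2255
10th: 2255 + 264 = 2519
11th: 2519 + 264 = 2783
12th: 2783 + 264 = 3047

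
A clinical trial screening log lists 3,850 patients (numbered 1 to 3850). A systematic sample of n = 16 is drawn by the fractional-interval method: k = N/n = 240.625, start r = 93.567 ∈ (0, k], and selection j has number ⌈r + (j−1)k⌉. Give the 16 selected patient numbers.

94, 335, 575, 816, 1057, 1297, 1538, 1778, 2019, 2260, 2500, 2741, 2982, 3222, 3463, 3703

j=1: r + 0k = 93.567 → ⌈·⌉ = 94
j=2: r + 1k = 334.192 → ⌈·⌉ = 335
j=3: r + 2k = 574.817 → ⌈·⌉ = 575
j=4: r + 3k = 815.442 → ⌈·⌉ = 816
j=5: r + 4k = 1056.067 → ⌈·⌉ = 1057
j=6: r + 5k = 1296.692 → ⌈·⌉ = 1297
j=7: r + 6k = 1537.317 → ⌈·⌉ = 1538
j=8: r + 7k = 1777.942 → ⌈·⌉ = 1778
j=9: r + 8k = 2018.567 → ⌈·⌉ = 2019
j=10: r + 9k = 2259.192 → ⌈·⌉ = 2260
j=11: r + 10k = 2499.817 → ⌈·⌉ = 2500
j=12: r + 11k = 2740.442 → ⌈·⌉ = 2741
j=13: r + 12k = 2981.067 → ⌈·⌉ = 2982
j=14: r + 13k = 3221.692 → ⌈·⌉ = 3222
j=15: r + 14k = 3462.317 → ⌈·⌉ = 3463
j=16: r + 15k = 3702.942 → ⌈·⌉ = 3703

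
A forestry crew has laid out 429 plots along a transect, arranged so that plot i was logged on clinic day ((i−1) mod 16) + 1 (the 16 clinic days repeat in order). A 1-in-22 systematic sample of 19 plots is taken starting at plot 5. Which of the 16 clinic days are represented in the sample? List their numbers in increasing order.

Consecutive selections differ by k = 22, so their clinic day numbers differ by 22 mod 16 = 6.
gcd(22, 16) = 2, so the sample visits 16/2 = 8 distinct residues mod 16.
Start 5 is clinic day 5; the clinic days hit are 1, 3, 5, 7, 9, 11, 13, 15.

1, 3, 5, 7, 9, 11, 13, 15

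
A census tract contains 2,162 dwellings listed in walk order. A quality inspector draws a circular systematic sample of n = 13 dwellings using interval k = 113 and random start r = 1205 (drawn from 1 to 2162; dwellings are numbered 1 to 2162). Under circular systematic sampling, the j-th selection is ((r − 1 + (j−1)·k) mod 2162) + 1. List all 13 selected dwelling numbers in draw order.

Selection 1: 1205
Selection 2: 1205 + 113 = 1318
Selection 3: 1318 + 113 = 1431
Selection 4: 1431 + 113 = 1544
Selection 5: 1544 + 113 = 1657
Selection 6: 1657 + 113 = 1770
Selection 7: 1770 + 113 = 1883
Selection 8: 1883 + 113 = 1996
Selection 9: 1996 + 113 = 2109
Selection 10: 2109 + 113 = 2222 → 2222 − 2162 = 60
Selection 11: 60 + 113 = 173
Selection 12: 173 + 113 = 286
Selection 13: 286 + 113 = 399

1205, 1318, 1431, 1544, 1657, 1770, 1883, 1996, 2109, 60, 173, 286, 399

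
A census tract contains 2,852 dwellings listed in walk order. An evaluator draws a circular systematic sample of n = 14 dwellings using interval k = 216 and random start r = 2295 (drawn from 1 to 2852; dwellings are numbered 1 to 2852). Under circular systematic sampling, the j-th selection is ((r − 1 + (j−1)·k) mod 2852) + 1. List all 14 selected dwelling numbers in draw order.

Selection 1: 2295
Selection 2: 2295 + 216 = 2511
Selection 3: 2511 + 216 = 2727
Selection 4: 2727 + 216 = 2943 → 2943 − 2852 = 91
Selection 5: 91 + 216 = 307
Selection 6: 307 + 216 = 523
Selection 7: 523 + 216 = 739
Selection 8: 739 + 216 = 955
Selection 9: 955 + 216 = 1171
Selection 10: 1171 + 216 = 1387
Selection 11: 1387 + 216 = 1603
Selection 12: 1603 + 216 = 1819
Selection 13: 1819 + 216 = 2035
Selection 14: 2035 + 216 = 2251

2295, 2511, 2727, 91, 307, 523, 739, 955, 1171, 1387, 1603, 1819, 2035, 2251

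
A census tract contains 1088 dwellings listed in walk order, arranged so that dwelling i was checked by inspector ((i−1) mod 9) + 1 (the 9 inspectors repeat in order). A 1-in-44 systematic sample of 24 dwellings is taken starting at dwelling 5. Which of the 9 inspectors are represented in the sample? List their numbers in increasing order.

1, 2, 3, 4, 5, 6, 7, 8, 9

Consecutive selections differ by k = 44, so their inspector numbers differ by 44 mod 9 = 8.
gcd(44, 9) = 1, so the sample visits 9/1 = 9 distinct residues mod 9.
Start 5 is inspector 5; the inspectors hit are 1, 2, 3, 4, 5, 6, 7, 8, 9.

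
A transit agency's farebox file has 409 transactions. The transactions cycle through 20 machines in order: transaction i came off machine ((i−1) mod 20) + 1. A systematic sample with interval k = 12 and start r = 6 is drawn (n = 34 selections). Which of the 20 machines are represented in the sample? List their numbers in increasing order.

2, 6, 10, 14, 18

Consecutive selections differ by k = 12, so their machine numbers differ by 12 mod 20 = 12.
gcd(12, 20) = 4, so the sample visits 20/4 = 5 distinct residues mod 20.
Start 6 is machine 6; the machines hit are 2, 6, 10, 14, 18.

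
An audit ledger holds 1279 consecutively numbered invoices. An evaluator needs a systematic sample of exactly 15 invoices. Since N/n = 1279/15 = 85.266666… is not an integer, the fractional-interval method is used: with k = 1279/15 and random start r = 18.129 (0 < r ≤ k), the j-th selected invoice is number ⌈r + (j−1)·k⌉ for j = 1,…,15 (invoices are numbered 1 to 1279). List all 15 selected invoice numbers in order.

j=1: r + 0k = 18.129 → ⌈·⌉ = 19
j=2: r + 1k = 103.395666… → ⌈·⌉ = 104
j=3: r + 2k = 188.662333… → ⌈·⌉ = 189
j=4: r + 3k = 273.929 → ⌈·⌉ = 274
j=5: r + 4k = 359.195666… → ⌈·⌉ = 360
j=6: r + 5k = 444.462333… → ⌈·⌉ = 445
j=7: r + 6k = 529.729 → ⌈·⌉ = 530
j=8: r + 7k = 614.995666… → ⌈·⌉ = 615
j=9: r + 8k = 700.262333… → ⌈·⌉ = 701
j=10: r + 9k = 785.529 → ⌈·⌉ = 786
j=11: r + 10k = 870.795666… → ⌈·⌉ = 871
j=12: r + 11k = 956.062333… → ⌈·⌉ = 957
j=13: r + 12k = 1041.329 → ⌈·⌉ = 1042
j=14: r + 13k = 1126.595666… → ⌈·⌉ = 1127
j=15: r + 14k = 1211.862333… → ⌈·⌉ = 1212

19, 104, 189, 274, 360, 445, 530, 615, 701, 786, 871, 957, 1042, 1127, 1212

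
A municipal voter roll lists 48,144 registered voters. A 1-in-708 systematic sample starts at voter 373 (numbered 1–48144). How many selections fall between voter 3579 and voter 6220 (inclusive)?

k = 708
First selection ≥ 3579: 373 + ⌈(3579−373)/708⌉·708 = 373 + 5×708 = 3913
Last selection ≤ 6220: 373 + ⌊(6220−373)/708⌋·708 = 373 + 8×708 = 6037
Count = 8 − 5 + 1 = 4

4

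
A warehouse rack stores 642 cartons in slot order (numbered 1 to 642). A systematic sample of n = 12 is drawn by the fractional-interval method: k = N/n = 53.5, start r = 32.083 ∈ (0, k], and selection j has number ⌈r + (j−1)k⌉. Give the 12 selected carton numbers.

33, 86, 140, 193, 247, 300, 354, 407, 461, 514, 568, 621

j=1: r + 0k = 32.083 → ⌈·⌉ = 33
j=2: r + 1k = 85.583 → ⌈·⌉ = 86
j=3: r + 2k = 139.083 → ⌈·⌉ = 140
j=4: r + 3k = 192.583 → ⌈·⌉ = 193
j=5: r + 4k = 246.083 → ⌈·⌉ = 247
j=6: r + 5k = 299.583 → ⌈·⌉ = 300
j=7: r + 6k = 353.083 → ⌈·⌉ = 354
j=8: r + 7k = 406.583 → ⌈·⌉ = 407
j=9: r + 8k = 460.083 → ⌈·⌉ = 461
j=10: r + 9k = 513.583 → ⌈·⌉ = 514
j=11: r + 10k = 567.083 → ⌈·⌉ = 568
j=12: r + 11k = 620.583 → ⌈·⌉ = 621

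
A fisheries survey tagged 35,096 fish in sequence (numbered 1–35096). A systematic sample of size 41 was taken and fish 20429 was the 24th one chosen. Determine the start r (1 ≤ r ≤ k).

741

k = 35096/41 = 856
r = 20429 − (24−1)×856 = 20429 − 19688 = 741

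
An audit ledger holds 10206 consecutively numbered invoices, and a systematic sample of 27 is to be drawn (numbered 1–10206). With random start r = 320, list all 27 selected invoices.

k = N/n = 10206/27 = 378
invoice 1: 320
invoice 2: 320 + 378 = 698
invoice 3: 698 + 378 = 1076
invoice 4: 1076 + 378 = 1454
invoice 5: 1454 + 378 = 1832
invoice 6: 1832 + 378 = 2210
invoice 7: 2210 + 378 = 2588
invoice 8: 2588 + 378 = 2966
invoice 9: 2966 + 378 = 3344
invoice 10: 3344 + 378 = 3722
invoice 11: 3722 + 378 = 4100
invoice 12: 4100 + 378 = 4478
invoice 13: 4478 + 378 = 4856
invoice 14: 4856 + 378 = 5234
invoice 15: 5234 + 378 = 5612
invoice 16: 5612 + 378 = 5990
invoice 17: 5990 + 378 = 6368
invoice 18: 6368 + 378 = 6746
invoice 19: 6746 + 378 = 7124
invoice 20: 7124 + 378 = 7502
invoice 21: 7502 + 378 = 7880
invoice 22: 7880 + 378 = 8258
invoice 23: 8258 + 378 = 8636
invoice 24: 8636 + 378 = 9014
invoice 25: 9014 + 378 = 9392
invoice 26: 9392 + 378 = 9770
invoice 27: 9770 + 378 = 10148

320, 698, 1076, 1454, 1832, 2210, 2588, 2966, 3344, 3722, 4100, 4478, 4856, 5234, 5612, 5990, 6368, 6746, 7124, 7502, 7880, 8258, 8636, 9014, 9392, 9770, 10148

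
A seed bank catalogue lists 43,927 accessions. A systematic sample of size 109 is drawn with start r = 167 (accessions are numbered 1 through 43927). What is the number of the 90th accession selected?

k = 43927/109 = 403
90th selection = r + (90−1)·k = 167 + 89×403 = 167 + 35867 = 36034

36034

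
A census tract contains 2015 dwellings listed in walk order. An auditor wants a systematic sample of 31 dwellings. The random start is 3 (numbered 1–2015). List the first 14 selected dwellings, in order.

k = N/n = 2015/31 = 65
dwelling 1: 3
dwelling 2: 3 + 65 = 68
dwelling 3: 68 + 65 = 133
dwelling 4: 133 + 65 = 198
dwelling 5: 198 + 65 = 263
dwelling 6: 263 + 65 = 328
dwelling 7: 328 + 65 = 393
dwelling 8: 393 + 65 = 458
dwelling 9: 458 + 65 = 523
dwelling 10: 523 + 65 = 588
dwelling 11: 588 + 65 = 653
dwelling 12: 653 + 65 = 718
dwelling 13: 718 + 65 = 783
dwelling 14: 783 + 65 = 848

3, 68, 133, 198, 263, 328, 393, 458, 523, 588, 653, 718, 783, 848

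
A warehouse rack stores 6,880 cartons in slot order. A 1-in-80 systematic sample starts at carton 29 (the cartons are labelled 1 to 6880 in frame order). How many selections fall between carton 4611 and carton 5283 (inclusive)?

k = 80
First selection ≥ 4611: 29 + ⌈(4611−29)/80⌉·80 = 29 + 58×80 = 4669
Last selection ≤ 5283: 29 + ⌊(5283−29)/80⌋·80 = 29 + 65×80 = 5229
Count = 65 − 58 + 1 = 8

8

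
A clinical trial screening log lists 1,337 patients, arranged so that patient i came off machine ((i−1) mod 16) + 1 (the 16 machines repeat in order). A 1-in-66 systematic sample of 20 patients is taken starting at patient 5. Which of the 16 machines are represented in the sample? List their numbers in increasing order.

Consecutive selections differ by k = 66, so their machine numbers differ by 66 mod 16 = 2.
gcd(66, 16) = 2, so the sample visits 16/2 = 8 distinct residues mod 16.
Start 5 is machine 5; the machines hit are 1, 3, 5, 7, 9, 11, 13, 15.

1, 3, 5, 7, 9, 11, 13, 15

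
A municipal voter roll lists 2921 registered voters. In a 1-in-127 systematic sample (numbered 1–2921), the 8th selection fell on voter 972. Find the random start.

83

k = 127
r = 972 − (8−1)×127 = 972 − 889 = 83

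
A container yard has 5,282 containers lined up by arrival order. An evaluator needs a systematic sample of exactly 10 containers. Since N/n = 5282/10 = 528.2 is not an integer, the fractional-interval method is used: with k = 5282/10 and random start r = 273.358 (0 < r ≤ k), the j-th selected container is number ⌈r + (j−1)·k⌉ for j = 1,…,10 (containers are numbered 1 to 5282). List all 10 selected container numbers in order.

j=1: r + 0k = 273.358 → ⌈·⌉ = 274
j=2: r + 1k = 801.558 → ⌈·⌉ = 802
j=3: r + 2k = 1329.758 → ⌈·⌉ = 1330
j=4: r + 3k = 1857.958 → ⌈·⌉ = 1858
j=5: r + 4k = 2386.158 → ⌈·⌉ = 2387
j=6: r + 5k = 2914.358 → ⌈·⌉ = 2915
j=7: r + 6k = 3442.558 → ⌈·⌉ = 3443
j=8: r + 7k = 3970.758 → ⌈·⌉ = 3971
j=9: r + 8k = 4498.958 → ⌈·⌉ = 4499
j=10: r + 9k = 5027.158 → ⌈·⌉ = 5028

274, 802, 1330, 1858, 2387, 2915, 3443, 3971, 4499, 5028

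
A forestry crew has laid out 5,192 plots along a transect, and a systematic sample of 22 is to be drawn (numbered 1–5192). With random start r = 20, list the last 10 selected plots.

k = N/n = 5192/22 = 236
13th selection = 20 + 12×236 = 2852
14th: 2852 + 236 = 3088
15th: 3088 + 236 = 3324
16th: 3324 + 236 = 3560
17th: 3560 + 236 = 3796
18th: 3796 + 236 = 4032
19th: 4032 + 236 = 4268
20th: 4268 + 236 = 4504
21st: 4504 + 236 = 4740
22nd: 4740 + 236 = 4976

2852, 3088, 3324, 3560, 3796, 4032, 4268, 4504, 4740, 4976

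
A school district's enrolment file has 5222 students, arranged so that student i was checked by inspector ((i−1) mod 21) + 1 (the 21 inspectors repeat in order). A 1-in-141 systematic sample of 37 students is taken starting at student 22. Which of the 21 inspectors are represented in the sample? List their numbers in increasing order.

Consecutive selections differ by k = 141, so their inspector numbers differ by 141 mod 21 = 15.
gcd(141, 21) = 3, so the sample visits 21/3 = 7 distinct residues mod 21.
Start 22 is inspector 1; the inspectors hit are 1, 4, 7, 10, 13, 16, 19.

1, 4, 7, 10, 13, 16, 19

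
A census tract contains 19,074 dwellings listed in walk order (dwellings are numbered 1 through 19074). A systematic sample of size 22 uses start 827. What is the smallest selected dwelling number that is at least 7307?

7763

k = 19074/22 = 867
Steps past start: ⌈(7307 − 827)/867⌉ = ⌈6480/867⌉ = 8
Selected dwelling: 827 + 8×867 = 7763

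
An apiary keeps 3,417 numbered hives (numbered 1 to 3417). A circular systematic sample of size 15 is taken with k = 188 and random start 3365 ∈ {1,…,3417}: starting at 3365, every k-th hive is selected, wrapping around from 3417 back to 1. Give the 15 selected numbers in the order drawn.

Selection 1: 3365
Selection 2: 3365 + 188 = 3553 → 3553 − 3417 = 136
Selection 3: 136 + 188 = 324
Selection 4: 324 + 188 = 512
Selection 5: 512 + 188 = 700
Selection 6: 700 + 188 = 888
Selection 7: 888 + 188 = 1076
Selection 8: 1076 + 188 = 1264
Selection 9: 1264 + 188 = 1452
Selection 10: 1452 + 188 = 1640
Selection 11: 1640 + 188 = 1828
Selection 12: 1828 + 188 = 2016
Selection 13: 2016 + 188 = 2204
Selection 14: 2204 + 188 = 2392
Selection 15: 2392 + 188 = 2580

3365, 136, 324, 512, 700, 888, 1076, 1264, 1452, 1640, 1828, 2016, 2204, 2392, 2580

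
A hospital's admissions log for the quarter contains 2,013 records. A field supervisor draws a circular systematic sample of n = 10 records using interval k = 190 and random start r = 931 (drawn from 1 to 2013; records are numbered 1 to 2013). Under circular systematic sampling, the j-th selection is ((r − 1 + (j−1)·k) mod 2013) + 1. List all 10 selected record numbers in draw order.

931, 1121, 1311, 1501, 1691, 1881, 58, 248, 438, 628

Selection 1: 931
Selection 2: 931 + 190 = 1121
Selection 3: 1121 + 190 = 1311
Selection 4: 1311 + 190 = 1501
Selection 5: 1501 + 190 = 1691
Selection 6: 1691 + 190 = 1881
Selection 7: 1881 + 190 = 2071 → 2071 − 2013 = 58
Selection 8: 58 + 190 = 248
Selection 9: 248 + 190 = 438
Selection 10: 438 + 190 = 628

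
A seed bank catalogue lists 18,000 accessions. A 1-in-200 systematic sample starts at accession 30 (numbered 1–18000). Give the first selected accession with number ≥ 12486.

k = 200
Steps past start: ⌈(12486 − 30)/200⌉ = ⌈12456/200⌉ = 63
Selected accession: 30 + 63×200 = 12630

12630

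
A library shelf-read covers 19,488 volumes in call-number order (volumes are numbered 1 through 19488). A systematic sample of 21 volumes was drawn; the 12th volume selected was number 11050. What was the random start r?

k = 19488/21 = 928
r = 11050 − (12−1)×928 = 11050 − 10208 = 842

842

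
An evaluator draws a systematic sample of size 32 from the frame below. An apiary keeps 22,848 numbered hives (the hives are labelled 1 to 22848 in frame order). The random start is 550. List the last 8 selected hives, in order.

17686, 18400, 19114, 19828, 20542, 21256, 21970, 22684

k = N/n = 22848/32 = 714
25th selection = 550 + 24×714 = 17686
26th: 17686 + 714 = 18400
27th: 18400 + 714 = 19114
28th: 19114 + 714 = 19828
29th: 19828 + 714 = 20542
30th: 20542 + 714 = 21256
31st: 21256 + 714 = 21970
32nd: 21970 + 714 = 22684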